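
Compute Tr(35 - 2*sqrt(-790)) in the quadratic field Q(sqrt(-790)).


Tr(a + b*sqrt(d)) = (a + b*sqrt(d)) + (a - b*sqrt(d)) = 2a
= 2 * (35)
= 70

70


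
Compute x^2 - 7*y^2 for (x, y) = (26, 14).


x^2 - d*y^2
= 26^2 - 7*14^2
= 676 - 1372
= -696

-696


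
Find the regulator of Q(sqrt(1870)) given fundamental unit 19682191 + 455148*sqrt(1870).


epsilon = 19682191 + 455148*sqrt(1870)
= 3.9364e+07
R = ln(3.9364e+07)
= 17.4884

17.4884


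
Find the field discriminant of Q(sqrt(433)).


For K = Q(sqrt(d)) with d squarefree: disc(K) = d if d = 1 mod 4, and disc(K) = 4d if d = 2 or 3 mod 4.
Here d = 433, and d mod 4 = 1.
d = 1 mod 4 (O_K = Z[(1+sqrt(d))/2]), so disc(K) = d = 433

433


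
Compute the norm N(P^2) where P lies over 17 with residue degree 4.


N(P^a) = p^(a*f)
= 17^(2*4)
= 17^8
= 6975757441

6975757441


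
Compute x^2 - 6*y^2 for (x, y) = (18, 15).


x^2 - d*y^2
= 18^2 - 6*15^2
= 324 - 1350
= -1026

-1026


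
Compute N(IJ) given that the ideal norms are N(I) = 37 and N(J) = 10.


N(IJ) = N(I) * N(J)
= 37 * 10
= 370

370


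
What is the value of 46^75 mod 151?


p = 151 is prime and the exponent is (p-1)/2 = 75, so by Euler's criterion 46^75 = (46/151) = +1 or -1 mod 151.
Compute by square-and-multiply:
  75 = 64 + 8 + 2 + 1 (binary 1001011)
  Repeated squaring mod 151: 46^1 = 46, 46^2 = 2, 46^4 = 4, 46^8 = 16, 46^16 = 105, 46^32 = 2, 46^64 = 4
  46^75 = 46^64 * 46^8 * 46^2 * 46^1 = 4 * 16 * 2 * 46 mod 151
    4 * 16 = 64 = 64 mod 151
    64 * 2 = 128 = 128 mod 151
    128 * 46 = 5888 = 150 mod 151
  46^75 = 150 mod 151
Result 150 = p - 1 = -1 mod 151: 46 is a quadratic non-residue mod 151. As a residue in [0, p-1] the value is 150.
46^75 mod 151 = 150

150


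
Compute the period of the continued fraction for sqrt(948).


Run the CF algorithm for sqrt(948).
a_0 = floor(sqrt(948)) = 30; set m_0=0, q_0=1.
Recurrence: m' = q*a - m,  q' = (d - m'^2)/q,  a' = floor((a_0 + m')/q').
  step 1: m=30, q=48, a=1
  step 2: m=18, q=13, a=3
  step 3: m=21, q=39, a=1
  step 4: m=18, q=16, a=3
  step 5: m=30, q=3, a=20
  step 6: m=30, q=16, a=3
  step 7: m=18, q=39, a=1
  step 8: m=21, q=13, a=3
  step 9: m=18, q=48, a=1
  step 10: m=30, q=1, a=60
a_10 = 2*a_0 = 60, so the period closes here.
sqrt(948) = [30; 1, 3, 1, 3, 20, 3, 1, 3, 1, 60]
Period length = 10

10


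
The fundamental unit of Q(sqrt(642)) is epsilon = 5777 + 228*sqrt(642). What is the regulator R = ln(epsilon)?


epsilon = 5777 + 228*sqrt(642)
= 11553.9999
R = ln(11553.9999)
= 9.3548

9.3548


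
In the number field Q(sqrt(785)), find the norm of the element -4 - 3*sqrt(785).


N(a + b*sqrt(d)) = a^2 - d*b^2
= (-4)^2 - (785)*(-3)^2
= 16 - 7065
= -7049

-7049


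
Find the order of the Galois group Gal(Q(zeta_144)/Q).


|Gal(Q(zeta_144)/Q)| = phi(144)
= 48

48


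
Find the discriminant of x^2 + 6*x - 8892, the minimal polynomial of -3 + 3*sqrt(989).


The element -3 + 3*sqrt(989) has minimal polynomial:
x^2 + 6*x - 8892
Discriminant = (6)^2 - 4*(-8892)
= 36 + 35568
= 35604

35604


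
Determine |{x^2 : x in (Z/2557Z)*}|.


For prime p, the number of non-zero quadratic residues is (p-1)/2.
= (2557-1)/2
= 1278

1278


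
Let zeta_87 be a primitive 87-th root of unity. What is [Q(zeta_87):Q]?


The degree equals Euler's totient phi(87).
87 = 3 * 29
phi(87) = 56

56


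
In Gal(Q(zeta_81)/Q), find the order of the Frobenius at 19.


The Frobenius at p in Gal(Q(zeta_n)/Q) = (Z/nZ)* is the class of p, so its order is ord_81(19), the smallest k >= 1 with 19^k = 1 mod 81.
n = 81 = 3^4, phi(81) = 54; the order divides phi(n).
Divisors of 54: 1, 2, 3, 6, 9, 18, 27, 54
Repeated squaring mod 81: 19^1 = 19, 19^2 = 37, 19^4 = 73, 19^8 = 64, 19^16 = 46, 19^32 = 10
Test divisors in increasing order:
  k=1: 19^1 = 19 mod 81
  k=2: 19^2 = 37 mod 81
  k=3: 19^3 = 37 * 19 = 55 mod 81
  k=6: 19^6 = 73 * 37 = 28 mod 81
  k=9: 19^9 = 64 * 19 = 1 mod 81  <- first divisor giving 1
Order = 9

9


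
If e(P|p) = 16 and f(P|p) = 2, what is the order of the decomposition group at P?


|D_P| = e * f
= 16 * 2
= 32

32


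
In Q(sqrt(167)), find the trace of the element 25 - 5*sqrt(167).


Tr(a + b*sqrt(d)) = (a + b*sqrt(d)) + (a - b*sqrt(d)) = 2a
= 2 * (25)
= 50

50


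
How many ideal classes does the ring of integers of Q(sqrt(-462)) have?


K = Q(sqrt(-462)). d mod 4 = 2, so D = disc(K) = 4d = -1848
h(K) equals the number of primitive reduced positive-definite forms (a, b, c) = a*x^2 + b*x*y + c*y^2 with b^2 - 4ac = D,
where reduced means |b| <= a <= c, with b >= 0 whenever |b| = a or a = c, and primitive means gcd(a, b, c) = 1.
Reduced forces 3a^2 <= |D| = 1848, so 1 <= a <= 24; b must have the parity of D, and c = (b^2 - D)/(4a) must be an integer >= a.
Enumerate a = 1..24, b in [-a, a]:
  a=1: (1, 0, 462)  [1]
  a=2: (2, 0, 231)  [1]
  a=3: (3, 0, 154)  [1]
  a=4..5: none
  a=6: (6, 0, 77)  [1]
  a=7: (7, 0, 66)  [1]
  a=8..10: none
  a=11: (11, 0, 42)  [1]
  a=12..13: none
  a=14: (14, 0, 33)  [1]
  a=15..20: none
  a=21: (21, 0, 22)  [1]
  a=22..24: none
Total reduced forms: 1 + 1 + 1 + 1 + 1 + 1 + 1 + 1 = 8
h = 8

8


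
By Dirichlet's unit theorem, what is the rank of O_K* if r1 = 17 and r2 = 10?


By Dirichlet's unit theorem:
rank = r1 + r2 - 1
= 17 + 10 - 1
= 26

26


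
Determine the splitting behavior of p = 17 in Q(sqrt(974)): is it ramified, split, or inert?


K = Q(sqrt(974)). Since d mod 4 = 2, disc(K) = 3896.
Check p | disc: 3896 mod 17 = 3.
p does not divide disc. Compute Legendre symbol (d/p):
5^((17-1)/2) mod 17 = -1
(d/p) = -1, so p is inert: (p) stays prime with e=1, f=2, g=1.
Therefore p is inert.

inert


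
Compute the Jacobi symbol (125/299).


Compute (125/299) via quadratic reciprocity:
  reciprocity: (125/299) -> +(299/125)
  reduce: (49/125)
  reciprocity: (49/125) -> +(125/49)
  reduce: (27/49)
  reciprocity: (27/49) -> +(49/27)
  reduce: (22/27)
  pull out 2: (2/27) = -1  (since 27 mod 8 = 3)
  reciprocity: (11/27) -> -(27/11)
  reduce: (5/11)
  reciprocity: (5/11) -> +(11/5)
  reduce: (1/5)
  (1/5) = 1
Product of signs = 1

1


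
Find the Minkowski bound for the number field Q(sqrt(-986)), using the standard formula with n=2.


d = -986, d mod 4 = 2, so disc(K) = 4d = -3944; |disc(K)| = 3944
Imaginary quadratic field, so n = 2, s = r2 = 1, r1 = 0
M = (n!/n^n) * (4/pi)^s * sqrt(|disc(K)|) = (2!/2^2) * (4/pi)^1 * sqrt(3944)
= 0.5 * 1.273240 * 62.801274
= 39.9805

39.9805


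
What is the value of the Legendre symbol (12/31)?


p = 31 is prime, so compute (12/31) with the reciprocity algorithm (Jacobi-symbol steps: pull out 2s via (2/n), flip via reciprocity, reduce):
  pull out 2: (2/31) = +1  (since 31 mod 8 = 7)
  pull out 2: (2/31) = +1  (since 31 mod 8 = 7)
  reciprocity: (3/31) -> -(31/3)
  reduce: (1/3)
  (1/3) = 1
Product of signs = -1
(12/31) = -1

-1


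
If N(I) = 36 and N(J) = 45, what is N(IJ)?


N(IJ) = N(I) * N(J)
= 36 * 45
= 1620

1620


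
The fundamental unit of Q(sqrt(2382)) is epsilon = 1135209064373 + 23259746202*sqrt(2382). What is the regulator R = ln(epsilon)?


epsilon = 1135209064373 + 23259746202*sqrt(2382)
= 2.2704e+12
R = ln(2.2704e+12)
= 28.4510

28.4510


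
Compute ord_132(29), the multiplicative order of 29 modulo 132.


We want ord_132(29), the smallest k >= 1 with 29^k = 1 mod 132.
n = 132 = 2^2 * 3 * 11, phi(132) = 40; the order divides phi(n).
Divisors of 40: 1, 2, 4, 5, 8, 10, 20, 40
Repeated squaring mod 132: 29^1 = 29, 29^2 = 49, 29^4 = 25, 29^8 = 97, 29^16 = 37, 29^32 = 49
Test divisors in increasing order:
  k=1: 29^1 = 29 mod 132
  k=2: 29^2 = 49 mod 132
  k=4: 29^4 = 25 mod 132
  k=5: 29^5 = 25 * 29 = 65 mod 132
  k=8: 29^8 = 97 mod 132
  k=10: 29^10 = 97 * 49 = 1 mod 132  <- first divisor giving 1
Order = 10

10


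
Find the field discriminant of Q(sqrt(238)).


For K = Q(sqrt(d)) with d squarefree: disc(K) = d if d = 1 mod 4, and disc(K) = 4d if d = 2 or 3 mod 4.
Here d = 238, and d mod 4 = 2.
d = 2 mod 4, not 1 (O_K = Z[sqrt(d)]), so disc(K) = 4d = 4 * (238) = 952

952


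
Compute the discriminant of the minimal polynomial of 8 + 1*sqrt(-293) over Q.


The element 8 + 1*sqrt(-293) has minimal polynomial:
x^2 - 16*x + 357
Discriminant = (-16)^2 - 4*(357)
= 256 - 1428
= -1172

-1172


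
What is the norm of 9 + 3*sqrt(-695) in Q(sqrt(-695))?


N(a + b*sqrt(d)) = a^2 - d*b^2
= (9)^2 - (-695)*(3)^2
= 81 + 6255
= 6336

6336


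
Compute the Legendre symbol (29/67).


p = 67 is prime, so compute (29/67) with the reciprocity algorithm (Jacobi-symbol steps: pull out 2s via (2/n), flip via reciprocity, reduce):
  reciprocity: (29/67) -> +(67/29)
  reduce: (9/29)
  reciprocity: (9/29) -> +(29/9)
  reduce: (2/9)
  pull out 2: (2/9) = +1  (since 9 mod 8 = 1)
  (1/9) = 1
Product of signs = 1
(29/67) = 1

1


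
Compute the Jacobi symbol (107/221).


Compute (107/221) via quadratic reciprocity:
  reciprocity: (107/221) -> +(221/107)
  reduce: (7/107)
  reciprocity: (7/107) -> -(107/7)
  reduce: (2/7)
  pull out 2: (2/7) = +1  (since 7 mod 8 = 7)
  (1/7) = 1
Product of signs = -1

-1


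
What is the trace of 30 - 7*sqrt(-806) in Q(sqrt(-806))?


Tr(a + b*sqrt(d)) = (a + b*sqrt(d)) + (a - b*sqrt(d)) = 2a
= 2 * (30)
= 60

60


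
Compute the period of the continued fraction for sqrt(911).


Run the CF algorithm for sqrt(911).
a_0 = floor(sqrt(911)) = 30; set m_0=0, q_0=1.
Recurrence: m' = q*a - m,  q' = (d - m'^2)/q,  a' = floor((a_0 + m')/q').
  step 1: m=30, q=11, a=5
  step 2: m=25, q=26, a=2
  step 3: m=27, q=7, a=8
  step 4: m=29, q=10, a=5
  step 5: m=21, q=47, a=1
  step 6: m=26, q=5, a=11
  step 7: m=29, q=14, a=4
  step 8: m=27, q=13, a=4
  step 9: m=25, q=22, a=2
  step 10: m=19, q=25, a=1
  step 11: m=6, q=35, a=1
  step 12: m=29, q=2, a=29
  step 13: m=29, q=35, a=1
  step 14: m=6, q=25, a=1
  step 15: m=19, q=22, a=2
  step 16: m=25, q=13, a=4
  step 17: m=27, q=14, a=4
  step 18: m=29, q=5, a=11
  step 19: m=26, q=47, a=1
  step 20: m=21, q=10, a=5
  step 21: m=29, q=7, a=8
  step 22: m=27, q=26, a=2
  step 23: m=25, q=11, a=5
  step 24: m=30, q=1, a=60
a_24 = 2*a_0 = 60, so the period closes here.
sqrt(911) = [30; 5, 2, 8, 5, 1, 11, 4, 4, 2, 1, 1, 29, 1, 1, 2, 4, 4, 11, 1, 5, 8, 2, 5, 60]
Period length = 24

24


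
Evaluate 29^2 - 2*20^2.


x^2 - d*y^2
= 29^2 - 2*20^2
= 841 - 800
= 41

41


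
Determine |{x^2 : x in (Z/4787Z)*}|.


For prime p, the number of non-zero quadratic residues is (p-1)/2.
= (4787-1)/2
= 2393

2393


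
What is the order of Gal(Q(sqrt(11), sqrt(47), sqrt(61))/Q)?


The 3 square roots of distinct primes are multiplicatively independent over Q,
so [K:Q] = 2^3 and Gal(K/Q) is isomorphic to (Z/2Z)^3.
|Gal| = 2^3 = 8

8


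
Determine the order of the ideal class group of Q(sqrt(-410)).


K = Q(sqrt(-410)). d mod 4 = 2, so D = disc(K) = 4d = -1640
h(K) equals the number of primitive reduced positive-definite forms (a, b, c) = a*x^2 + b*x*y + c*y^2 with b^2 - 4ac = D,
where reduced means |b| <= a <= c, with b >= 0 whenever |b| = a or a = c, and primitive means gcd(a, b, c) = 1.
Reduced forces 3a^2 <= |D| = 1640, so 1 <= a <= 23; b must have the parity of D, and c = (b^2 - D)/(4a) must be an integer >= a.
Enumerate a = 1..23, b in [-a, a]:
  a=1: (1, 0, 410)  [1]
  a=2: (2, 0, 205)  [1]
  a=3: (3, -2, 137), (3, 2, 137)  [2]
  a=4: none
  a=5: (5, 0, 82)  [1]
  a=6: (6, -4, 69), (6, 4, 69)  [2]
  a=7..8: none
  a=9: (9, -4, 46), (9, 4, 46)  [2]
  a=10: (10, 0, 41)  [1]
  a=11..14: none
  a=15: (15, -10, 29), (15, 10, 29)  [2]
  a=16: none
  a=17: (17, -14, 27), (17, 14, 27)  [2]
  a=18: (18, -4, 23), (18, 4, 23)  [2]
  a=19..23: none
Total reduced forms: 1 + 1 + 2 + 1 + 2 + 2 + 1 + 2 + 2 + 2 = 16
h = 16

16


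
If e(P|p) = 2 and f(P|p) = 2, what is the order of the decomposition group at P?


|D_P| = e * f
= 2 * 2
= 4

4


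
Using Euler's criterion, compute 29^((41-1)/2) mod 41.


p = 41 is prime and the exponent is (p-1)/2 = 20, so by Euler's criterion 29^20 = (29/41) = +1 or -1 mod 41.
Compute by square-and-multiply:
  20 = 16 + 4 (binary 10100)
  Repeated squaring mod 41: 29^1 = 29, 29^2 = 21, 29^4 = 31, 29^8 = 18, 29^16 = 37
  29^20 = 29^16 * 29^4 = 37 * 31 mod 41
    37 * 31 = 1147 = 40 mod 41
  29^20 = 40 mod 41
Result 40 = p - 1 = -1 mod 41: 29 is a quadratic non-residue mod 41. As a residue in [0, p-1] the value is 40.
29^20 mod 41 = 40

40


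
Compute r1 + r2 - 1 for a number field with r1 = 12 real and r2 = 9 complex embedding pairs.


By Dirichlet's unit theorem:
rank = r1 + r2 - 1
= 12 + 9 - 1
= 20

20


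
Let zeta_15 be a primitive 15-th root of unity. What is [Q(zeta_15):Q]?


The degree equals Euler's totient phi(15).
15 = 3 * 5
phi(15) = 8

8


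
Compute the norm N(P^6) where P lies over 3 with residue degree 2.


N(P^a) = p^(a*f)
= 3^(6*2)
= 3^12
= 531441

531441


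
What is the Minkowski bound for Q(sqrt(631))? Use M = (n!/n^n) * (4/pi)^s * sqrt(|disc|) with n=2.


d = 631, d mod 4 = 3, so disc(K) = 4d = 2524; |disc(K)| = 2524
Real quadratic field, so n = 2, s = r2 = 0, r1 = 2
M = (n!/n^n) * (4/pi)^s * sqrt(|disc(K)|) = (2!/2^2) * (4/pi)^0 * sqrt(2524)
= 0.5 * 1.000000 * 50.239427
= 25.1197

25.1197


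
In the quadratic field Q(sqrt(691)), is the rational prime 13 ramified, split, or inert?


K = Q(sqrt(691)). Since d mod 4 = 3, disc(K) = 2764.
Check p | disc: 2764 mod 13 = 8.
p does not divide disc. Compute Legendre symbol (d/p):
2^((13-1)/2) mod 13 = -1
(d/p) = -1, so p is inert: (p) stays prime with e=1, f=2, g=1.
Therefore p is inert.

inert


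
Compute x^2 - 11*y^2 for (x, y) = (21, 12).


x^2 - d*y^2
= 21^2 - 11*12^2
= 441 - 1584
= -1143

-1143


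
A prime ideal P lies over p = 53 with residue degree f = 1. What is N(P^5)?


N(P^a) = p^(a*f)
= 53^(5*1)
= 53^5
= 418195493

418195493


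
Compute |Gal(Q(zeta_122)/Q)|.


|Gal(Q(zeta_122)/Q)| = phi(122)
= 60

60


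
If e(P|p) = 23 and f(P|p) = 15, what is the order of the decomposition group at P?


|D_P| = e * f
= 23 * 15
= 345

345


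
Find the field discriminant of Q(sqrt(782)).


For K = Q(sqrt(d)) with d squarefree: disc(K) = d if d = 1 mod 4, and disc(K) = 4d if d = 2 or 3 mod 4.
Here d = 782, and d mod 4 = 2.
d = 2 mod 4, not 1 (O_K = Z[sqrt(d)]), so disc(K) = 4d = 4 * (782) = 3128

3128


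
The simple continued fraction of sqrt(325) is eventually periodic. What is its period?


Run the CF algorithm for sqrt(325).
a_0 = floor(sqrt(325)) = 18; set m_0=0, q_0=1.
Recurrence: m' = q*a - m,  q' = (d - m'^2)/q,  a' = floor((a_0 + m')/q').
  step 1: m=18, q=1, a=36
a_1 = 2*a_0 = 36, so the period closes here.
sqrt(325) = [18; 36]
Period length = 1

1


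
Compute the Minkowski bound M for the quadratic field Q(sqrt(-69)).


d = -69, d mod 4 = 3, so disc(K) = 4d = -276; |disc(K)| = 276
Imaginary quadratic field, so n = 2, s = r2 = 1, r1 = 0
M = (n!/n^n) * (4/pi)^s * sqrt(|disc(K)|) = (2!/2^2) * (4/pi)^1 * sqrt(276)
= 0.5 * 1.273240 * 16.613248
= 10.5763

10.5763


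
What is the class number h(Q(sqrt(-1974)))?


K = Q(sqrt(-1974)). d mod 4 = 2, so D = disc(K) = 4d = -7896
h(K) equals the number of primitive reduced positive-definite forms (a, b, c) = a*x^2 + b*x*y + c*y^2 with b^2 - 4ac = D,
where reduced means |b| <= a <= c, with b >= 0 whenever |b| = a or a = c, and primitive means gcd(a, b, c) = 1.
Reduced forces 3a^2 <= |D| = 7896, so 1 <= a <= 51; b must have the parity of D, and c = (b^2 - D)/(4a) must be an integer >= a.
Enumerate a = 1..51, b in [-a, a]:
  a=1: (1, 0, 1974)  [1]
  a=2: (2, 0, 987)  [1]
  a=3: (3, 0, 658)  [1]
  a=4: none
  a=5: (5, -2, 395), (5, 2, 395)  [2]
  a=6: (6, 0, 329)  [1]
  a=7: (7, 0, 282)  [1]
  a=8..9: none
  a=10: (10, -8, 199), (10, 8, 199)  [2]
  a=11..13: none
  a=14: (14, 0, 141)  [1]
  a=15: (15, -12, 134), (15, 12, 134)  [2]
  a=16: none
  a=17: (17, -14, 119), (17, 14, 119)  [2]
  a=18..20: none
  a=21: (21, 0, 94)  [1]
  a=22: none
  a=23: (23, -4, 86), (23, 4, 86)  [2]
  a=24: none
  a=25: (25, -2, 79), (25, 2, 79)  [2]
  a=26..29: none
  a=30: (30, -12, 67), (30, 12, 67)  [2]
  a=31: (31, -28, 70), (31, 28, 70)  [2]
  a=32..33: none
  a=34: (34, -20, 61), (34, 20, 61)  [2]
  a=35: (35, -28, 62), (35, 28, 62)  [2]
  a=36..41: none
  a=42: (42, 0, 47)  [1]
  a=43: (43, -4, 46), (43, 4, 46)  [2]
  a=44..49: none
  a=50: (50, -48, 51), (50, 48, 51)  [2]
  a=51: none
Total reduced forms: 1 + 1 + 1 + 2 + 1 + 1 + 2 + 1 + 2 + 2 + 1 + 2 + 2 + 2 + 2 + 2 + 2 + 1 + 2 + 2 = 32
h = 32

32


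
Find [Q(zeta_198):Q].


The degree equals Euler's totient phi(198).
198 = 2 * 3^2 * 11
phi(198) = 60

60


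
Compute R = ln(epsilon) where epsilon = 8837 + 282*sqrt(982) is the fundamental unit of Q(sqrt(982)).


epsilon = 8837 + 282*sqrt(982)
= 17673.9999
R = ln(17673.9999)
= 9.7798

9.7798


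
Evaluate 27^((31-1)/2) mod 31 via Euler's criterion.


p = 31 is prime and the exponent is (p-1)/2 = 15, so by Euler's criterion 27^15 = (27/31) = +1 or -1 mod 31.
Compute by square-and-multiply:
  15 = 8 + 4 + 2 + 1 (binary 1111)
  Repeated squaring mod 31: 27^1 = 27, 27^2 = 16, 27^4 = 8, 27^8 = 2
  27^15 = 27^8 * 27^4 * 27^2 * 27^1 = 2 * 8 * 16 * 27 mod 31
    2 * 8 = 16 = 16 mod 31
    16 * 16 = 256 = 8 mod 31
    8 * 27 = 216 = 30 mod 31
  27^15 = 30 mod 31
Result 30 = p - 1 = -1 mod 31: 27 is a quadratic non-residue mod 31. As a residue in [0, p-1] the value is 30.
27^15 mod 31 = 30

30


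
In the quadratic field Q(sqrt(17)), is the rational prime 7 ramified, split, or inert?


K = Q(sqrt(17)). Since d mod 4 = 1, disc(K) = 17.
Check p | disc: 17 mod 7 = 3.
p does not divide disc. Compute Legendre symbol (d/p):
3^((7-1)/2) mod 7 = -1
(d/p) = -1, so p is inert: (p) stays prime with e=1, f=2, g=1.
Therefore p is inert.

inert


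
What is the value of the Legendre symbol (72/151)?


p = 151 is prime, so compute (72/151) with the reciprocity algorithm (Jacobi-symbol steps: pull out 2s via (2/n), flip via reciprocity, reduce):
  pull out 2: (2/151) = +1  (since 151 mod 8 = 7)
  pull out 2: (2/151) = +1  (since 151 mod 8 = 7)
  pull out 2: (2/151) = +1  (since 151 mod 8 = 7)
  reciprocity: (9/151) -> +(151/9)
  reduce: (7/9)
  reciprocity: (7/9) -> +(9/7)
  reduce: (2/7)
  pull out 2: (2/7) = +1  (since 7 mod 8 = 7)
  (1/7) = 1
Product of signs = 1
(72/151) = 1

1


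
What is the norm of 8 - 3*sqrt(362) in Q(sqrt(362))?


N(a + b*sqrt(d)) = a^2 - d*b^2
= (8)^2 - (362)*(-3)^2
= 64 - 3258
= -3194

-3194


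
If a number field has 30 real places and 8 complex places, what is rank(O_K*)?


By Dirichlet's unit theorem:
rank = r1 + r2 - 1
= 30 + 8 - 1
= 37

37


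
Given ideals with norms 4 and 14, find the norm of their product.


N(IJ) = N(I) * N(J)
= 4 * 14
= 56

56


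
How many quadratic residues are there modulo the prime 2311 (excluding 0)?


For prime p, the number of non-zero quadratic residues is (p-1)/2.
= (2311-1)/2
= 1155

1155


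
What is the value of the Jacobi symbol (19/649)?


Compute (19/649) via quadratic reciprocity:
  reciprocity: (19/649) -> +(649/19)
  reduce: (3/19)
  reciprocity: (3/19) -> -(19/3)
  reduce: (1/3)
  (1/3) = 1
Product of signs = -1

-1


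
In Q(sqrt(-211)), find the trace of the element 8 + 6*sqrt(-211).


Tr(a + b*sqrt(d)) = (a + b*sqrt(d)) + (a - b*sqrt(d)) = 2a
= 2 * (8)
= 16

16


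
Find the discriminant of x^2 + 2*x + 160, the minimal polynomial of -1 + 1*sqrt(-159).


The element -1 + 1*sqrt(-159) has minimal polynomial:
x^2 + 2*x + 160
Discriminant = (2)^2 - 4*(160)
= 4 - 640
= -636

-636


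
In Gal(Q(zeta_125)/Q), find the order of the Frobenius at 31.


The Frobenius at p in Gal(Q(zeta_n)/Q) = (Z/nZ)* is the class of p, so its order is ord_125(31), the smallest k >= 1 with 31^k = 1 mod 125.
n = 125 = 5^3, phi(125) = 100; the order divides phi(n).
Divisors of 100: 1, 2, 4, 5, 10, 20, 25, 50, 100
Repeated squaring mod 125: 31^1 = 31, 31^2 = 86, 31^4 = 21, 31^8 = 66, 31^16 = 106, 31^32 = 111, 31^64 = 71
Test divisors in increasing order:
  k=1: 31^1 = 31 mod 125
  k=2: 31^2 = 86 mod 125
  k=4: 31^4 = 21 mod 125
  k=5: 31^5 = 21 * 31 = 26 mod 125
  k=10: 31^10 = 66 * 86 = 51 mod 125
  k=20: 31^20 = 106 * 21 = 101 mod 125
  k=25: 31^25 = 106 * 66 * 31 = 1 mod 125  <- first divisor giving 1
Order = 25

25


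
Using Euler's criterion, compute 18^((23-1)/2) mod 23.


p = 23 is prime and the exponent is (p-1)/2 = 11, so by Euler's criterion 18^11 = (18/23) = +1 or -1 mod 23.
Compute by square-and-multiply:
  11 = 8 + 2 + 1 (binary 1011)
  Repeated squaring mod 23: 18^1 = 18, 18^2 = 2, 18^4 = 4, 18^8 = 16
  18^11 = 18^8 * 18^2 * 18^1 = 16 * 2 * 18 mod 23
    16 * 2 = 32 = 9 mod 23
    9 * 18 = 162 = 1 mod 23
  18^11 = 1 mod 23
Result 1: 18 is a quadratic residue mod 23.
18^11 mod 23 = 1

1


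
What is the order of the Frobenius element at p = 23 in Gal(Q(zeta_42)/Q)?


The Frobenius at p in Gal(Q(zeta_n)/Q) = (Z/nZ)* is the class of p, so its order is ord_42(23), the smallest k >= 1 with 23^k = 1 mod 42.
n = 42 = 2 * 3 * 7, phi(42) = 12; the order divides phi(n).
Divisors of 12: 1, 2, 3, 4, 6, 12
Repeated squaring mod 42: 23^1 = 23, 23^2 = 25, 23^4 = 37, 23^8 = 25
Test divisors in increasing order:
  k=1: 23^1 = 23 mod 42
  k=2: 23^2 = 25 mod 42
  k=3: 23^3 = 25 * 23 = 29 mod 42
  k=4: 23^4 = 37 mod 42
  k=6: 23^6 = 37 * 25 = 1 mod 42  <- first divisor giving 1
Order = 6

6


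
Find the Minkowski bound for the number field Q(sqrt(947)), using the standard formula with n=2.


d = 947, d mod 4 = 3, so disc(K) = 4d = 3788; |disc(K)| = 3788
Real quadratic field, so n = 2, s = r2 = 0, r1 = 2
M = (n!/n^n) * (4/pi)^s * sqrt(|disc(K)|) = (2!/2^2) * (4/pi)^0 * sqrt(3788)
= 0.5 * 1.000000 * 61.546730
= 30.7734

30.7734


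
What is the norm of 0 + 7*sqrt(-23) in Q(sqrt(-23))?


N(a + b*sqrt(d)) = a^2 - d*b^2
= (0)^2 - (-23)*(7)^2
= 0 + 1127
= 1127

1127


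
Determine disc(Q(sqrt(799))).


For K = Q(sqrt(d)) with d squarefree: disc(K) = d if d = 1 mod 4, and disc(K) = 4d if d = 2 or 3 mod 4.
Here d = 799, and d mod 4 = 3.
d = 3 mod 4, not 1 (O_K = Z[sqrt(d)]), so disc(K) = 4d = 4 * (799) = 3196

3196


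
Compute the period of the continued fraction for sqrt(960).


Run the CF algorithm for sqrt(960).
a_0 = floor(sqrt(960)) = 30; set m_0=0, q_0=1.
Recurrence: m' = q*a - m,  q' = (d - m'^2)/q,  a' = floor((a_0 + m')/q').
  step 1: m=30, q=60, a=1
  step 2: m=30, q=1, a=60
a_2 = 2*a_0 = 60, so the period closes here.
sqrt(960) = [30; 1, 60]
Period length = 2

2


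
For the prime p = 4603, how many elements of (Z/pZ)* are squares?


For prime p, the number of non-zero quadratic residues is (p-1)/2.
= (4603-1)/2
= 2301

2301


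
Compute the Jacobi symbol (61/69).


Compute (61/69) via quadratic reciprocity:
  reciprocity: (61/69) -> +(69/61)
  reduce: (8/61)
  pull out 2: (2/61) = -1  (since 61 mod 8 = 5)
  pull out 2: (2/61) = -1  (since 61 mod 8 = 5)
  pull out 2: (2/61) = -1  (since 61 mod 8 = 5)
  (1/61) = 1
Product of signs = -1

-1


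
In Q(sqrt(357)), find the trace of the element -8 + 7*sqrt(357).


Tr(a + b*sqrt(d)) = (a + b*sqrt(d)) + (a - b*sqrt(d)) = 2a
= 2 * (-8)
= -16

-16


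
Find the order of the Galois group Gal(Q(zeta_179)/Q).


|Gal(Q(zeta_179)/Q)| = phi(179)
= 178

178


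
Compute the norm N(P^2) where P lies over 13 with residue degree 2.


N(P^a) = p^(a*f)
= 13^(2*2)
= 13^4
= 28561

28561


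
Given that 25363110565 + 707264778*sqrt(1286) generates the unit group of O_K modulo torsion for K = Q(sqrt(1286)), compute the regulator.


epsilon = 25363110565 + 707264778*sqrt(1286)
= 5.0726e+10
R = ln(5.0726e+10)
= 24.6497

24.6497


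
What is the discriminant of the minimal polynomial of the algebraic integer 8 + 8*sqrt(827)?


The element 8 + 8*sqrt(827) has minimal polynomial:
x^2 - 16*x - 52864
Discriminant = (-16)^2 - 4*(-52864)
= 256 + 211456
= 211712

211712


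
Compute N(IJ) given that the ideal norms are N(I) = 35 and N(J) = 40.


N(IJ) = N(I) * N(J)
= 35 * 40
= 1400

1400


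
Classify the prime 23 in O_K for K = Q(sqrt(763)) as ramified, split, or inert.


K = Q(sqrt(763)). Since d mod 4 = 3, disc(K) = 3052.
Check p | disc: 3052 mod 23 = 16.
p does not divide disc. Compute Legendre symbol (d/p):
4^((23-1)/2) mod 23 = 1
(d/p) = 1, so p splits: (p) = P*P' with e=1, f=1, g=2.
Therefore p is split.

split


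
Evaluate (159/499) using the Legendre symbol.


p = 499 is prime, so compute (159/499) with the reciprocity algorithm (Jacobi-symbol steps: pull out 2s via (2/n), flip via reciprocity, reduce):
  reciprocity: (159/499) -> -(499/159)
  reduce: (22/159)
  pull out 2: (2/159) = +1  (since 159 mod 8 = 7)
  reciprocity: (11/159) -> -(159/11)
  reduce: (5/11)
  reciprocity: (5/11) -> +(11/5)
  reduce: (1/5)
  (1/5) = 1
Product of signs = 1
(159/499) = 1

1


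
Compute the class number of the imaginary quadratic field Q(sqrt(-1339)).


K = Q(sqrt(-1339)). d mod 4 = 1, so D = disc(K) = d = -1339
h(K) equals the number of primitive reduced positive-definite forms (a, b, c) = a*x^2 + b*x*y + c*y^2 with b^2 - 4ac = D,
where reduced means |b| <= a <= c, with b >= 0 whenever |b| = a or a = c, and primitive means gcd(a, b, c) = 1.
Reduced forces 3a^2 <= |D| = 1339, so 1 <= a <= 21; b must have the parity of D, and c = (b^2 - D)/(4a) must be an integer >= a.
Enumerate a = 1..21, b in [-a, a]:
  a=1: (1, 1, 335)  [1]
  a=2..4: none
  a=5: (5, -1, 67), (5, 1, 67)  [2]
  a=6..10: none
  a=11: (11, -5, 31), (11, 5, 31)  [2]
  a=12: none
  a=13: (13, 13, 29)  [1]
  a=14..16: none
  a=17: (17, -15, 23), (17, 15, 23)  [2]
  a=18..21: none
Total reduced forms: 1 + 2 + 2 + 1 + 2 = 8
h = 8

8


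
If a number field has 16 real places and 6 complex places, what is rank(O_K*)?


By Dirichlet's unit theorem:
rank = r1 + r2 - 1
= 16 + 6 - 1
= 21

21


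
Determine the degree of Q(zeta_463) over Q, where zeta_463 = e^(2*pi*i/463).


The degree equals Euler's totient phi(463).
463 = 463
phi(463) = 462

462


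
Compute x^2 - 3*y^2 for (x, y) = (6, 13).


x^2 - d*y^2
= 6^2 - 3*13^2
= 36 - 507
= -471

-471


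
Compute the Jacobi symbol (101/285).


Compute (101/285) via quadratic reciprocity:
  reciprocity: (101/285) -> +(285/101)
  reduce: (83/101)
  reciprocity: (83/101) -> +(101/83)
  reduce: (18/83)
  pull out 2: (2/83) = -1  (since 83 mod 8 = 3)
  reciprocity: (9/83) -> +(83/9)
  reduce: (2/9)
  pull out 2: (2/9) = +1  (since 9 mod 8 = 1)
  (1/9) = 1
Product of signs = -1

-1


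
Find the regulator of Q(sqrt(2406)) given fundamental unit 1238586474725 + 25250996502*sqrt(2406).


epsilon = 1238586474725 + 25250996502*sqrt(2406)
= 2.4772e+12
R = ln(2.4772e+12)
= 28.5381

28.5381


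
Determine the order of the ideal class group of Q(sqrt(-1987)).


K = Q(sqrt(-1987)). d mod 4 = 1, so D = disc(K) = d = -1987
h(K) equals the number of primitive reduced positive-definite forms (a, b, c) = a*x^2 + b*x*y + c*y^2 with b^2 - 4ac = D,
where reduced means |b| <= a <= c, with b >= 0 whenever |b| = a or a = c, and primitive means gcd(a, b, c) = 1.
Reduced forces 3a^2 <= |D| = 1987, so 1 <= a <= 25; b must have the parity of D, and c = (b^2 - D)/(4a) must be an integer >= a.
Enumerate a = 1..25, b in [-a, a]:
  a=1: (1, 1, 497)  [1]
  a=2..6: none
  a=7: (7, -1, 71), (7, 1, 71)  [2]
  a=8..10: none
  a=11: (11, -9, 47), (11, 9, 47)  [2]
  a=12..16: none
  a=17: (17, -11, 31), (17, 11, 31)  [2]
  a=18..25: none
Total reduced forms: 1 + 2 + 2 + 2 = 7
h = 7

7


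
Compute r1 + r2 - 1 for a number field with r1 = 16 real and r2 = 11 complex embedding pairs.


By Dirichlet's unit theorem:
rank = r1 + r2 - 1
= 16 + 11 - 1
= 26

26


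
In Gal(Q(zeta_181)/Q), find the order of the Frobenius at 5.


The Frobenius at p in Gal(Q(zeta_n)/Q) = (Z/nZ)* is the class of p, so its order is ord_181(5), the smallest k >= 1 with 5^k = 1 mod 181.
n = 181 = 181, phi(181) = 180; the order divides phi(n).
Divisors of 180: 1, 2, 3, 4, 5, 6, 9, 10, 12, 15, 18, 20, 30, 36, 45, 60, 90, 180
Repeated squaring mod 181: 5^1 = 5, 5^2 = 25, 5^4 = 82, 5^8 = 27, 5^16 = 5, 5^32 = 25, 5^64 = 82, 5^128 = 27
Test divisors in increasing order:
  k=1: 5^1 = 5 mod 181
  k=2: 5^2 = 25 mod 181
  k=3: 5^3 = 25 * 5 = 125 mod 181
  k=4: 5^4 = 82 mod 181
  k=5: 5^5 = 82 * 5 = 48 mod 181
  k=6: 5^6 = 82 * 25 = 59 mod 181
  k=9: 5^9 = 27 * 5 = 135 mod 181
  k=10: 5^10 = 27 * 25 = 132 mod 181
  k=12: 5^12 = 27 * 82 = 42 mod 181
  k=15: 5^15 = 27 * 82 * 25 * 5 = 1 mod 181  <- first divisor giving 1
Order = 15

15


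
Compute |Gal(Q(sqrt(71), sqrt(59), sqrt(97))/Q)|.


The 3 square roots of distinct primes are multiplicatively independent over Q,
so [K:Q] = 2^3 and Gal(K/Q) is isomorphic to (Z/2Z)^3.
|Gal| = 2^3 = 8

8


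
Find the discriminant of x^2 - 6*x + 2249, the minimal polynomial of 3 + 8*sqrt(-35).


The element 3 + 8*sqrt(-35) has minimal polynomial:
x^2 - 6*x + 2249
Discriminant = (-6)^2 - 4*(2249)
= 36 - 8996
= -8960

-8960


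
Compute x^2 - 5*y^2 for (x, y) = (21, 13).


x^2 - d*y^2
= 21^2 - 5*13^2
= 441 - 845
= -404

-404


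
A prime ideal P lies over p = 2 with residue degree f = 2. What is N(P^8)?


N(P^a) = p^(a*f)
= 2^(8*2)
= 2^16
= 65536

65536


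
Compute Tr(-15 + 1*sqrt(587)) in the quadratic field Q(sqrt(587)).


Tr(a + b*sqrt(d)) = (a + b*sqrt(d)) + (a - b*sqrt(d)) = 2a
= 2 * (-15)
= -30

-30


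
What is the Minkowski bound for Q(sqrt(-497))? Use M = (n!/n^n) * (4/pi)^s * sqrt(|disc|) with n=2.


d = -497, d mod 4 = 3, so disc(K) = 4d = -1988; |disc(K)| = 1988
Imaginary quadratic field, so n = 2, s = r2 = 1, r1 = 0
M = (n!/n^n) * (4/pi)^s * sqrt(|disc(K)|) = (2!/2^2) * (4/pi)^1 * sqrt(1988)
= 0.5 * 1.273240 * 44.586994
= 28.3850

28.3850


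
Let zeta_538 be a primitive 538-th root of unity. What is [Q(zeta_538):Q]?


The degree equals Euler's totient phi(538).
538 = 2 * 269
phi(538) = 268

268


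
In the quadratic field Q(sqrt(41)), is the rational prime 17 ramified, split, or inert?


K = Q(sqrt(41)). Since d mod 4 = 1, disc(K) = 41.
Check p | disc: 41 mod 17 = 7.
p does not divide disc. Compute Legendre symbol (d/p):
7^((17-1)/2) mod 17 = -1
(d/p) = -1, so p is inert: (p) stays prime with e=1, f=2, g=1.
Therefore p is inert.

inert


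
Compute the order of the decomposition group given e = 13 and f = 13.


|D_P| = e * f
= 13 * 13
= 169

169


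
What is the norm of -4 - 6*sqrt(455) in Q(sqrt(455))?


N(a + b*sqrt(d)) = a^2 - d*b^2
= (-4)^2 - (455)*(-6)^2
= 16 - 16380
= -16364

-16364


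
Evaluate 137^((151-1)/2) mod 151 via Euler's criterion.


p = 151 is prime and the exponent is (p-1)/2 = 75, so by Euler's criterion 137^75 = (137/151) = +1 or -1 mod 151.
Compute by square-and-multiply:
  75 = 64 + 8 + 2 + 1 (binary 1001011)
  Repeated squaring mod 151: 137^1 = 137, 137^2 = 45, 137^4 = 62, 137^8 = 69, 137^16 = 80, 137^32 = 58, 137^64 = 42
  137^75 = 137^64 * 137^8 * 137^2 * 137^1 = 42 * 69 * 45 * 137 mod 151
    42 * 69 = 2898 = 29 mod 151
    29 * 45 = 1305 = 97 mod 151
    97 * 137 = 13289 = 1 mod 151
  137^75 = 1 mod 151
Result 1: 137 is a quadratic residue mod 151.
137^75 mod 151 = 1

1


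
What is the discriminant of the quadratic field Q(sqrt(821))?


For K = Q(sqrt(d)) with d squarefree: disc(K) = d if d = 1 mod 4, and disc(K) = 4d if d = 2 or 3 mod 4.
Here d = 821, and d mod 4 = 1.
d = 1 mod 4 (O_K = Z[(1+sqrt(d))/2]), so disc(K) = d = 821

821


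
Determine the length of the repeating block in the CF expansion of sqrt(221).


Run the CF algorithm for sqrt(221).
a_0 = floor(sqrt(221)) = 14; set m_0=0, q_0=1.
Recurrence: m' = q*a - m,  q' = (d - m'^2)/q,  a' = floor((a_0 + m')/q').
  step 1: m=14, q=25, a=1
  step 2: m=11, q=4, a=6
  step 3: m=13, q=13, a=2
  step 4: m=13, q=4, a=6
  step 5: m=11, q=25, a=1
  step 6: m=14, q=1, a=28
a_6 = 2*a_0 = 28, so the period closes here.
sqrt(221) = [14; 1, 6, 2, 6, 1, 28]
Period length = 6

6


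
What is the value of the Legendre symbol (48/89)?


p = 89 is prime, so compute (48/89) with the reciprocity algorithm (Jacobi-symbol steps: pull out 2s via (2/n), flip via reciprocity, reduce):
  pull out 2: (2/89) = +1  (since 89 mod 8 = 1)
  pull out 2: (2/89) = +1  (since 89 mod 8 = 1)
  pull out 2: (2/89) = +1  (since 89 mod 8 = 1)
  pull out 2: (2/89) = +1  (since 89 mod 8 = 1)
  reciprocity: (3/89) -> +(89/3)
  reduce: (2/3)
  pull out 2: (2/3) = -1  (since 3 mod 8 = 3)
  (1/3) = 1
Product of signs = -1
(48/89) = -1

-1


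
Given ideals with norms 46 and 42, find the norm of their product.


N(IJ) = N(I) * N(J)
= 46 * 42
= 1932

1932


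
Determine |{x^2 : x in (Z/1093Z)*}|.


For prime p, the number of non-zero quadratic residues is (p-1)/2.
= (1093-1)/2
= 546

546


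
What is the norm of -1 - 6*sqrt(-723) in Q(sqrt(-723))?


N(a + b*sqrt(d)) = a^2 - d*b^2
= (-1)^2 - (-723)*(-6)^2
= 1 + 26028
= 26029

26029


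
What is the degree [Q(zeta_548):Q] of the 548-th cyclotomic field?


The degree equals Euler's totient phi(548).
548 = 2^2 * 137
phi(548) = 272

272


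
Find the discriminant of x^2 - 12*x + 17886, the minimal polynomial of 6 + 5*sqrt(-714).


The element 6 + 5*sqrt(-714) has minimal polynomial:
x^2 - 12*x + 17886
Discriminant = (-12)^2 - 4*(17886)
= 144 - 71544
= -71400

-71400


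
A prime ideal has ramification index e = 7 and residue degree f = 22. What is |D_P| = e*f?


|D_P| = e * f
= 7 * 22
= 154

154


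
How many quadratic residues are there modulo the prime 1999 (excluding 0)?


For prime p, the number of non-zero quadratic residues is (p-1)/2.
= (1999-1)/2
= 999

999


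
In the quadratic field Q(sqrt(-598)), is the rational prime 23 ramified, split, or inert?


K = Q(sqrt(-598)). Since d mod 4 = 2, disc(K) = -2392.
Check p | disc: -2392 mod 23 = 0.
p divides disc, so p ramifies: (p) = P^2 with e=2, f=1, g=1.
Therefore p is ramified.

ramified


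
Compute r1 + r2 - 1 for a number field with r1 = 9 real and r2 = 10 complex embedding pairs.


By Dirichlet's unit theorem:
rank = r1 + r2 - 1
= 9 + 10 - 1
= 18

18


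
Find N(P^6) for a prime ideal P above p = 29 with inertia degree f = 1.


N(P^a) = p^(a*f)
= 29^(6*1)
= 29^6
= 594823321

594823321


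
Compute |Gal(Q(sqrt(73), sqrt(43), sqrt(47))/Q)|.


The 3 square roots of distinct primes are multiplicatively independent over Q,
so [K:Q] = 2^3 and Gal(K/Q) is isomorphic to (Z/2Z)^3.
|Gal| = 2^3 = 8

8


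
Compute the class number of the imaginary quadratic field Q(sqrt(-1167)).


K = Q(sqrt(-1167)). d mod 4 = 1, so D = disc(K) = d = -1167
h(K) equals the number of primitive reduced positive-definite forms (a, b, c) = a*x^2 + b*x*y + c*y^2 with b^2 - 4ac = D,
where reduced means |b| <= a <= c, with b >= 0 whenever |b| = a or a = c, and primitive means gcd(a, b, c) = 1.
Reduced forces 3a^2 <= |D| = 1167, so 1 <= a <= 19; b must have the parity of D, and c = (b^2 - D)/(4a) must be an integer >= a.
Enumerate a = 1..19, b in [-a, a]:
  a=1: (1, 1, 292)  [1]
  a=2: (2, -1, 146), (2, 1, 146)  [2]
  a=3: (3, 3, 98)  [1]
  a=4: (4, -1, 73), (4, 1, 73)  [2]
  a=5: none
  a=6: (6, -3, 49), (6, 3, 49)  [2]
  a=7: (7, -3, 42), (7, 3, 42)  [2]
  a=8: (8, -7, 38), (8, 7, 38)  [2]
  a=9..11: none
  a=12: (12, -9, 26), (12, 9, 26)  [2]
  a=13: (13, -9, 24), (13, 9, 24)  [2]
  a=14: (14, -11, 23), (14, -3, 21), (14, 3, 21), (14, 11, 23)  [4]
  a=15: none
  a=16: (16, -7, 19), (16, 7, 19)  [2]
  a=17..19: none
Total reduced forms: 1 + 2 + 1 + 2 + 2 + 2 + 2 + 2 + 2 + 4 + 2 = 22
h = 22

22


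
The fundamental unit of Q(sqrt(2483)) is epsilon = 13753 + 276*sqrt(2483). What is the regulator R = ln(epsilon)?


epsilon = 13753 + 276*sqrt(2483)
= 27506.0000
R = ln(27506.0000)
= 10.2222

10.2222


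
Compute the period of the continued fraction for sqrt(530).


Run the CF algorithm for sqrt(530).
a_0 = floor(sqrt(530)) = 23; set m_0=0, q_0=1.
Recurrence: m' = q*a - m,  q' = (d - m'^2)/q,  a' = floor((a_0 + m')/q').
  step 1: m=23, q=1, a=46
a_1 = 2*a_0 = 46, so the period closes here.
sqrt(530) = [23; 46]
Period length = 1

1


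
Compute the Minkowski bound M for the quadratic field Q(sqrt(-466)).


d = -466, d mod 4 = 2, so disc(K) = 4d = -1864; |disc(K)| = 1864
Imaginary quadratic field, so n = 2, s = r2 = 1, r1 = 0
M = (n!/n^n) * (4/pi)^s * sqrt(|disc(K)|) = (2!/2^2) * (4/pi)^1 * sqrt(1864)
= 0.5 * 1.273240 * 43.174066
= 27.4855

27.4855


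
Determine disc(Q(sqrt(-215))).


For K = Q(sqrt(d)) with d squarefree: disc(K) = d if d = 1 mod 4, and disc(K) = 4d if d = 2 or 3 mod 4.
Here d = -215, and d mod 4 = 1.
d = 1 mod 4 (O_K = Z[(1+sqrt(d))/2]), so disc(K) = d = -215

-215


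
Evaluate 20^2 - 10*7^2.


x^2 - d*y^2
= 20^2 - 10*7^2
= 400 - 490
= -90

-90


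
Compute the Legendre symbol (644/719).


p = 719 is prime, so compute (644/719) with the reciprocity algorithm (Jacobi-symbol steps: pull out 2s via (2/n), flip via reciprocity, reduce):
  pull out 2: (2/719) = +1  (since 719 mod 8 = 7)
  pull out 2: (2/719) = +1  (since 719 mod 8 = 7)
  reciprocity: (161/719) -> +(719/161)
  reduce: (75/161)
  reciprocity: (75/161) -> +(161/75)
  reduce: (11/75)
  reciprocity: (11/75) -> -(75/11)
  reduce: (9/11)
  reciprocity: (9/11) -> +(11/9)
  reduce: (2/9)
  pull out 2: (2/9) = +1  (since 9 mod 8 = 1)
  (1/9) = 1
Product of signs = -1
(644/719) = -1

-1


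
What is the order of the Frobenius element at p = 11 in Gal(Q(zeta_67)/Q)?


The Frobenius at p in Gal(Q(zeta_n)/Q) = (Z/nZ)* is the class of p, so its order is ord_67(11), the smallest k >= 1 with 11^k = 1 mod 67.
n = 67 = 67, phi(67) = 66; the order divides phi(n).
Divisors of 66: 1, 2, 3, 6, 11, 22, 33, 66
Repeated squaring mod 67: 11^1 = 11, 11^2 = 54, 11^4 = 35, 11^8 = 19, 11^16 = 26, 11^32 = 6, 11^64 = 36
Test divisors in increasing order:
  k=1: 11^1 = 11 mod 67
  k=2: 11^2 = 54 mod 67
  k=3: 11^3 = 54 * 11 = 58 mod 67
  k=6: 11^6 = 35 * 54 = 14 mod 67
  k=11: 11^11 = 19 * 54 * 11 = 30 mod 67
  k=22: 11^22 = 26 * 35 * 54 = 29 mod 67
  k=33: 11^33 = 6 * 11 = 66 mod 67
  k=66: 11^66 = 36 * 54 = 1 mod 67  <- first divisor giving 1
Order = 66

66


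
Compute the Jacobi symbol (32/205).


Compute (32/205) via quadratic reciprocity:
  pull out 2: (2/205) = -1  (since 205 mod 8 = 5)
  pull out 2: (2/205) = -1  (since 205 mod 8 = 5)
  pull out 2: (2/205) = -1  (since 205 mod 8 = 5)
  pull out 2: (2/205) = -1  (since 205 mod 8 = 5)
  pull out 2: (2/205) = -1  (since 205 mod 8 = 5)
  (1/205) = 1
Product of signs = -1

-1


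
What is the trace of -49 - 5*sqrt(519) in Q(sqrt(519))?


Tr(a + b*sqrt(d)) = (a + b*sqrt(d)) + (a - b*sqrt(d)) = 2a
= 2 * (-49)
= -98

-98


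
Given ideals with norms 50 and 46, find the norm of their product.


N(IJ) = N(I) * N(J)
= 50 * 46
= 2300

2300


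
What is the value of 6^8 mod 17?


p = 17 is prime and the exponent is (p-1)/2 = 8, so by Euler's criterion 6^8 = (6/17) = +1 or -1 mod 17.
Compute by square-and-multiply:
  8 = 8 (binary 1000)
  Repeated squaring mod 17: 6^1 = 6, 6^2 = 2, 6^4 = 4, 6^8 = 16
  6^8 = 16 mod 17
Result 16 = p - 1 = -1 mod 17: 6 is a quadratic non-residue mod 17. As a residue in [0, p-1] the value is 16.
6^8 mod 17 = 16

16


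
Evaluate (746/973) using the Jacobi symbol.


Compute (746/973) via quadratic reciprocity:
  pull out 2: (2/973) = -1  (since 973 mod 8 = 5)
  reciprocity: (373/973) -> +(973/373)
  reduce: (227/373)
  reciprocity: (227/373) -> +(373/227)
  reduce: (146/227)
  pull out 2: (2/227) = -1  (since 227 mod 8 = 3)
  reciprocity: (73/227) -> +(227/73)
  reduce: (8/73)
  pull out 2: (2/73) = +1  (since 73 mod 8 = 1)
  pull out 2: (2/73) = +1  (since 73 mod 8 = 1)
  pull out 2: (2/73) = +1  (since 73 mod 8 = 1)
  (1/73) = 1
Product of signs = 1

1


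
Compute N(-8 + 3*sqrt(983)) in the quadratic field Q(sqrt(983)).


N(a + b*sqrt(d)) = a^2 - d*b^2
= (-8)^2 - (983)*(3)^2
= 64 - 8847
= -8783

-8783


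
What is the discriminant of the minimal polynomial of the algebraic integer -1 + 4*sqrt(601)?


The element -1 + 4*sqrt(601) has minimal polynomial:
x^2 + 2*x - 9615
Discriminant = (2)^2 - 4*(-9615)
= 4 + 38460
= 38464

38464
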